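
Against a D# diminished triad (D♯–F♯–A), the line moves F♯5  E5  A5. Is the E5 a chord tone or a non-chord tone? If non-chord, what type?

The harmony at that moment is D♯ diminished triad (D♯, F♯, A); E5 is not a chord tone.
It is approached by step down from F♯5 and left by leap up to A5.
Step in, leap out — an escape tone.

Non-chord tone — an escape tone.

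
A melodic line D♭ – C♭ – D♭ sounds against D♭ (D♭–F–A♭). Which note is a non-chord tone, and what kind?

C♭ is a neighbor tone.

The harmony at that moment is D♭ major triad (D♭, F, A♭); C♭ is not a chord tone.
It is approached by step down from D♭ and left by step up to D♭.
Step away and step back to the same note — a neighbor tone (lower neighbor).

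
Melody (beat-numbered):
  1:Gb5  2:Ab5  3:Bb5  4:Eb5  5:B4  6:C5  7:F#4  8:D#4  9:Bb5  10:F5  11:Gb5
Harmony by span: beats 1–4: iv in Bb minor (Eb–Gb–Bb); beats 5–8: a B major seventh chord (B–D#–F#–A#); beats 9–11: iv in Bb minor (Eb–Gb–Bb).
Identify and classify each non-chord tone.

Ab5 (beat 2) — passing tone; C5 (beat 6) — escape tone; F5 (beat 10) — appoggiatura.

The harmony at that moment is Eb minor triad (Eb, Gb, Bb); Ab5 is not a chord tone.
It is approached by step up from Gb5 and left by step up to Bb5.
Step in, step out in the same direction — a passing tone.
The harmony at that moment is B major seventh chord (B, D#, F#, A#); C5 is not a chord tone.
It is approached by step up from B4 and left by leap down to F#4.
Step in, leap out — an escape tone.
The harmony at that moment is Eb minor triad (Eb, Gb, Bb); F5 is not a chord tone.
It is approached by leap down from Bb5 and left by step up to Gb5.
Leap in, step out — an appoggiatura.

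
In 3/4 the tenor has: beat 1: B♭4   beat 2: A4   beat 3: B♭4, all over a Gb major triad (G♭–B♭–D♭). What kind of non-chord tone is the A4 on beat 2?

The harmony at that moment is G♭ major triad (G♭, B♭, D♭); A4 is not a chord tone.
It is approached by step down from B♭4 and left by step up to B♭4.
Step away and step back to the same note — a neighbor tone (lower neighbor).

Lower neighbor tone.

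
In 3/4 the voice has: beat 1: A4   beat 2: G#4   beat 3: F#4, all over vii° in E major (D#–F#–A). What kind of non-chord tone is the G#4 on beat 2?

The harmony at that moment is D# diminished triad (D#, F#, A); G#4 is not a chord tone.
It is approached by step down from A4 and left by step down to F#4.
Step in, step out in the same direction — a passing tone.

Passing tone.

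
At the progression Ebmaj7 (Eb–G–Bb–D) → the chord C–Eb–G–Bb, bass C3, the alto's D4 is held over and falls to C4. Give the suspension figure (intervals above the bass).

9–8 suspension.

At the second chord the bass is C3. The suspended D4 lies a ninth above the bass; after resolving down by step to C4, the interval above the bass becomes an octave.
Suspension figures are named by those two intervals: 9–8.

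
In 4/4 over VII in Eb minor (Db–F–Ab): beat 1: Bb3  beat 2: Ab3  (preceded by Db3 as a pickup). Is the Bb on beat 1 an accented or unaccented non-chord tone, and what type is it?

The harmony at that moment is Db major triad (Db, F, Ab); Bb3 is not a chord tone.
It is approached by leap up from Db3 and left by step down to Ab3.
Leap in, step out — an appoggiatura.
It falls on the downbeat, so it is accented.

Accented appoggiatura.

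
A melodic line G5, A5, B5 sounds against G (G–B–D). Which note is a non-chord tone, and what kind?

The harmony at that moment is G major triad (G, B, D); A5 is not a chord tone.
It is approached by step up from G5 and left by step up to B5.
Step in, step out in the same direction — a passing tone.

A5 is a passing tone.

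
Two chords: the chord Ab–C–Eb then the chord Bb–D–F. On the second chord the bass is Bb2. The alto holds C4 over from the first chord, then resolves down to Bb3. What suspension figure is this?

At the second chord the bass is Bb2. The suspended C4 lies a ninth above the bass; after resolving down by step to Bb3, the interval above the bass becomes an octave.
Suspension figures are named by those two intervals: 9–8.

9–8 suspension.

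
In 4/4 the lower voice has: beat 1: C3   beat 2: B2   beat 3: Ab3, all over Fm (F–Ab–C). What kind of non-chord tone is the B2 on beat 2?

Escape tone.

The harmony at that moment is F minor triad (F, Ab, C); B2 is not a chord tone.
It is approached by step down from C3 and left by leap up to Ab3.
Step in, leap out, on a weak beat — an escape tone.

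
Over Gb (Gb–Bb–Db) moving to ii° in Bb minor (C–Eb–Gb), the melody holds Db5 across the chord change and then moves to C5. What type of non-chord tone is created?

Db5 is a suspension.

The harmony at that moment is C diminished triad (C, Eb, Gb); Db5 is not a chord tone.
It is held over (the same pitch as the preceding Db5) and left by step down to C5.
Held over from the previous chord and resolving down by step — a suspension.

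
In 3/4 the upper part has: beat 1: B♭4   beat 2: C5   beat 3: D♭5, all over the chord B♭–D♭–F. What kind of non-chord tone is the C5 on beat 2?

Passing tone.

The harmony at that moment is B♭ minor triad (B♭, D♭, F); C5 is not a chord tone.
It is approached by step up from B♭4 and left by step up to D♭5.
Step in, step out in the same direction — a passing tone.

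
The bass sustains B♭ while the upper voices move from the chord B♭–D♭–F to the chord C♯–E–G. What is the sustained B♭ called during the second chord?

The harmony at that moment is C♯ diminished triad (C♯, E, G); B♭ is not a chord tone.
It is held over (the same pitch as the preceding B♭) and then sustained as the same pitch into the next harmony.
Sustained through a change of harmony — a pedal tone.

Pedal tone (pedal point).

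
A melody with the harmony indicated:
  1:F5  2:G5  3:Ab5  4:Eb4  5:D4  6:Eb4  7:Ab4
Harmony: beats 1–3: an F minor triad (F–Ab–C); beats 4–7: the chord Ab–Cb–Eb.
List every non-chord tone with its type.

The harmony at that moment is F minor triad (F, Ab, C); G5 is not a chord tone.
It is approached by step up from F5 and left by step up to Ab5.
Step in, step out in the same direction — a passing tone.
The harmony at that moment is Ab minor triad (Ab, Cb, Eb); D4 is not a chord tone.
It is approached by step down from Eb4 and left by step up to Eb4.
Step away and step back to the same note — a neighbor tone (lower neighbor).

G5 (beat 2) — passing tone; D4 (beat 5) — neighbor tone.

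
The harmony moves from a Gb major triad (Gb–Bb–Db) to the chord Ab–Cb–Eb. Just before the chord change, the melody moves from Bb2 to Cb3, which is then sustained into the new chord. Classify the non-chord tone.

The harmony at that moment is Gb major triad (Gb, Bb, Db); Cb3 is not a chord tone.
It is approached by step up from Bb2 and then sustained as the same pitch into the next harmony.
Arriving early and becoming a chord tone when the harmony changes — an anticipation.

Cb3 is an anticipation.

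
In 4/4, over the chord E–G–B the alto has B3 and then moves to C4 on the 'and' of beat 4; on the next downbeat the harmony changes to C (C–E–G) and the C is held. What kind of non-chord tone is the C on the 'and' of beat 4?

The harmony at that moment is E minor triad (E, G, B); C4 is not a chord tone.
It is approached by step up from B3 and then sustained as the same pitch into the next harmony.
Arriving early and becoming a chord tone when the harmony changes — an anticipation.

Anticipation.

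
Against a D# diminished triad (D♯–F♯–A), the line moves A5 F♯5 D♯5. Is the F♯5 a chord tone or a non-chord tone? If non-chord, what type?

Chord tone (the third of D# diminished triad).

D# diminished triad contains D♯, F♯, A; F♯ is the third, so it is a chord tone.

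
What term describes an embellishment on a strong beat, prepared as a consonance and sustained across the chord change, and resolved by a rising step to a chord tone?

Approach: by preparation — the pitch is first a chord tone, then held (tied or repeated) while the harmony changes under it. Departure: up by step. Metric position: strong.
A prepared dissonance that resolves upward by step — a retardation. (The same figure resolving downward would be a suspension.)

Retardation.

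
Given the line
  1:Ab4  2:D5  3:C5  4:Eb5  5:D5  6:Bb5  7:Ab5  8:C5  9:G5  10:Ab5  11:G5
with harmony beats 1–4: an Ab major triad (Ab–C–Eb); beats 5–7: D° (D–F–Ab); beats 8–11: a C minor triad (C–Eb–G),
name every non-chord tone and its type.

The harmony at that moment is Ab major triad (Ab, C, Eb); D5 is not a chord tone.
It is approached by leap up from Ab4 and left by step down to C5.
Leap in, step out — an appoggiatura.
The harmony at that moment is D diminished triad (D, F, Ab); Bb5 is not a chord tone.
It is approached by leap up from D5 and left by step down to Ab5.
Leap in, step out — an appoggiatura.
The harmony at that moment is C minor triad (C, Eb, G); Ab5 is not a chord tone.
It is approached by step up from G5 and left by step down to G5.
Step away and step back to the same note — a neighbor tone (upper neighbor).

D5 (beat 2) — appoggiatura; Bb5 (beat 6) — appoggiatura; Ab5 (beat 10) — neighbor tone.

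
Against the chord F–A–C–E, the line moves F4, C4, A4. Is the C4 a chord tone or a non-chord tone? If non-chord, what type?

Chord tone (the fifth of F major seventh chord).

F major seventh chord contains F, A, C, E; C is the fifth, so it is a chord tone.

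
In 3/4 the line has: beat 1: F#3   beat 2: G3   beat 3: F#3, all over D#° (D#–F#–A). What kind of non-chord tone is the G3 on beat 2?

The harmony at that moment is D# diminished triad (D#, F#, A); G3 is not a chord tone.
It is approached by step up from F#3 and left by step down to F#3.
Step away and step back to the same note — a neighbor tone (upper neighbor).

Upper neighbor tone.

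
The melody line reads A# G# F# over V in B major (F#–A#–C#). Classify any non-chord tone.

G# is a passing tone.

The harmony at that moment is F# major triad (F#, A#, C#); G# is not a chord tone.
It is approached by step down from A# and left by step down to F#.
Step in, step out in the same direction — a passing tone.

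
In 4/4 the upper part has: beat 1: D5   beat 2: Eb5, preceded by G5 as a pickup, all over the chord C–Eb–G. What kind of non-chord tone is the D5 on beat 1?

The harmony at that moment is C minor triad (C, Eb, G); D5 is not a chord tone.
It is approached by leap down from G5 and left by step up to Eb5.
Leap in, step out, metrically accented — an appoggiatura.

Appoggiatura.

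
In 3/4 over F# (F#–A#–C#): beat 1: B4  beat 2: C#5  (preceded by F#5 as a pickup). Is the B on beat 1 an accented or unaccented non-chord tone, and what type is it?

Accented appoggiatura.

The harmony at that moment is F# major triad (F#, A#, C#); B4 is not a chord tone.
It is approached by leap down from F#5 and left by step up to C#5.
Leap in, step out — an appoggiatura.
It falls on the downbeat, so it is accented.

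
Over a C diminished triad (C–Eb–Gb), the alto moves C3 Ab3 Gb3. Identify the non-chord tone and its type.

The harmony at that moment is C diminished triad (C, Eb, Gb); Ab3 is not a chord tone.
It is approached by leap up from C3 and left by step down to Gb3.
Leap in, step out — an appoggiatura.

Ab3 is an appoggiatura.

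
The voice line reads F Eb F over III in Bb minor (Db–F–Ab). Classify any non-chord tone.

The harmony at that moment is Db major triad (Db, F, Ab); Eb is not a chord tone.
It is approached by step down from F and left by step up to F.
Step away and step back to the same note — a neighbor tone (lower neighbor).

Eb is a neighbor tone.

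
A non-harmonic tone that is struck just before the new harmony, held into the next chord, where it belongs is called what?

Approach: ahead of the chord change (typically by step), so it is dissonant against the current harmony. Departure: none — the same pitch is restated or held and is a chord tone of the new harmony.
Dissonant first, consonant once the harmony catches up: the note simply arrives early — an anticipation. (The reverse timing, consonant first and dissonant after the change, would be a suspension or retardation.)

Anticipation.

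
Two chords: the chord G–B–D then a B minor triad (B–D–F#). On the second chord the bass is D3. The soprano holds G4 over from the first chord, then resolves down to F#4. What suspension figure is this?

At the second chord the bass is D3. The suspended G4 lies a fourth above the bass; after resolving down by step to F#4, the interval above the bass becomes a third.
Suspension figures are named by those two intervals: 4–3.

4–3 suspension.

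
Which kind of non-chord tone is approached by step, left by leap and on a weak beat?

Escape tone.

Approach: by step. Departure: by leap. Metric position: weak.
Step in, leap out, from a weak position — an escape tone (échappée). (It is the mirror image of the appoggiatura, which leaps in and steps out on a strong beat.)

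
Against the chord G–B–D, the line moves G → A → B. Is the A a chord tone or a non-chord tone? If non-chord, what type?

Non-chord tone — a passing tone.

The harmony at that moment is G major triad (G, B, D); A is not a chord tone.
It is approached by step up from G and left by step up to B.
Step in, step out in the same direction — a passing tone.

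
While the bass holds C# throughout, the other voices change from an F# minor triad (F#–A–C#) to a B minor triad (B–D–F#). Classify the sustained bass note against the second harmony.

The harmony at that moment is B minor triad (B, D, F#); C# is not a chord tone.
It is held over (the same pitch as the preceding C#) and then sustained as the same pitch into the next harmony.
Sustained through a change of harmony — a pedal tone.

Pedal tone (pedal point).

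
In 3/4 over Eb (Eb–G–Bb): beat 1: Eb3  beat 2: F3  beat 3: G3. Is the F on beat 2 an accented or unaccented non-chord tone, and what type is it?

Unaccented passing tone.

The harmony at that moment is Eb major triad (Eb, G, Bb); F3 is not a chord tone.
It is approached by step up from Eb3 and left by step up to G3.
Step in, step out in the same direction — a passing tone.
It falls on a weak beat, so it is unaccented.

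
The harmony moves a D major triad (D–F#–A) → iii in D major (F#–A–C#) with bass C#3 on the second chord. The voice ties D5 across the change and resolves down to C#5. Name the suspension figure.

At the second chord the bass is C#3. The suspended D5 lies a ninth above the bass; after resolving down by step to C#5, the interval above the bass becomes an octave.
Suspension figures are named by those two intervals: 9–8.

9–8 suspension.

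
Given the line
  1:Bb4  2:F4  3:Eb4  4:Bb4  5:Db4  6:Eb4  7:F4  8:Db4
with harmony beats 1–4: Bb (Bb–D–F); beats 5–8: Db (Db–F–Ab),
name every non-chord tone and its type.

The harmony at that moment is Bb major triad (Bb, D, F); Eb4 is not a chord tone.
It is approached by step down from F4 and left by leap up to Bb4.
Step in, leap out — an escape tone.
The harmony at that moment is Db major triad (Db, F, Ab); Eb4 is not a chord tone.
It is approached by step up from Db4 and left by step up to F4.
Step in, step out in the same direction — a passing tone.

Eb4 (beat 3) — escape tone; Eb4 (beat 6) — passing tone.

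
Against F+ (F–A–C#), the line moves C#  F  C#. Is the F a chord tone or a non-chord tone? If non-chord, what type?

F augmented triad contains F, A, C#; F is the root, so it is a chord tone.

Chord tone (the root of F augmented triad).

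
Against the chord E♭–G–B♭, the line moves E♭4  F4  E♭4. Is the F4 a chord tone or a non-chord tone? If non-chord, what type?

Non-chord tone — a neighbor tone.

The harmony at that moment is E♭ major triad (E♭, G, B♭); F4 is not a chord tone.
It is approached by step up from E♭4 and left by step down to E♭4.
Step away and step back to the same note — a neighbor tone (upper neighbor).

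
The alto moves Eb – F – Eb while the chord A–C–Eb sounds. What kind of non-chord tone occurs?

F is a neighbor tone.

The harmony at that moment is A diminished triad (A, C, Eb); F is not a chord tone.
It is approached by step up from Eb and left by step down to Eb.
Step away and step back to the same note — a neighbor tone (upper neighbor).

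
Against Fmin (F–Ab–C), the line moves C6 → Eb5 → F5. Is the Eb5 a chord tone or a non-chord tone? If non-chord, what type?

The harmony at that moment is F minor triad (F, Ab, C); Eb5 is not a chord tone.
It is approached by leap down from C6 and left by step up to F5.
Leap in, step out — an appoggiatura.

Non-chord tone — an appoggiatura.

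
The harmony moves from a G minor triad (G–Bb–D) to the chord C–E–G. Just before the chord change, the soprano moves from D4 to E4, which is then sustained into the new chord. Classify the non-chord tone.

E4 is an anticipation.

The harmony at that moment is G minor triad (G, Bb, D); E4 is not a chord tone.
It is approached by step up from D4 and then sustained as the same pitch into the next harmony.
Arriving early and becoming a chord tone when the harmony changes — an anticipation.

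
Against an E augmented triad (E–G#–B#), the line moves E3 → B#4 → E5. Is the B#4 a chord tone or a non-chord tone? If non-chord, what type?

E augmented triad contains E, G#, B#; B# is the fifth, so it is a chord tone.

Chord tone (the fifth of E augmented triad).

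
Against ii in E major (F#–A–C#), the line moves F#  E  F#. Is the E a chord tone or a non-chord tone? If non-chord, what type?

Non-chord tone — a neighbor tone.

The harmony at that moment is F# minor triad (F#, A, C#); E is not a chord tone.
It is approached by step down from F# and left by step up to F#.
Step away and step back to the same note — a neighbor tone (lower neighbor).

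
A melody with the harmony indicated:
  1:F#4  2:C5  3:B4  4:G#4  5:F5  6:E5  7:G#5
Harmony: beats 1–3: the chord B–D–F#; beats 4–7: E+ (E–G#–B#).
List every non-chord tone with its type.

C5 (beat 2) — appoggiatura; F5 (beat 5) — appoggiatura.

The harmony at that moment is B minor triad (B, D, F#); C5 is not a chord tone.
It is approached by leap up from F#4 and left by step down to B4.
Leap in, step out — an appoggiatura.
The harmony at that moment is E augmented triad (E, G#, B#); F5 is not a chord tone.
It is approached by leap up from G#4 and left by step down to E5.
Leap in, step out — an appoggiatura.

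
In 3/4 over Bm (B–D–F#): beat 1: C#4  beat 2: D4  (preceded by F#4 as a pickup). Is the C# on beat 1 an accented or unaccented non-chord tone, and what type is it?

Accented appoggiatura.

The harmony at that moment is B minor triad (B, D, F#); C#4 is not a chord tone.
It is approached by leap down from F#4 and left by step up to D4.
Leap in, step out — an appoggiatura.
It falls on the downbeat, so it is accented.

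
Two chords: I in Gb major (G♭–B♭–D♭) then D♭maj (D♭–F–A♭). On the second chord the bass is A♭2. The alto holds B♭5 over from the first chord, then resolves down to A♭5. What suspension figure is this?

9–8 suspension.

At the second chord the bass is A♭2. The suspended B♭5 lies a ninth above the bass; after resolving down by step to A♭5, the interval above the bass becomes an octave.
Suspension figures are named by those two intervals: 9–8.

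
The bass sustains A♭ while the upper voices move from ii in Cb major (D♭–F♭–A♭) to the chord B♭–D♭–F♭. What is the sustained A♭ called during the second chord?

The harmony at that moment is B♭ diminished triad (B♭, D♭, F♭); A♭ is not a chord tone.
It is held over (the same pitch as the preceding A♭) and then sustained as the same pitch into the next harmony.
Sustained through a change of harmony — a pedal tone.

Pedal tone (pedal point).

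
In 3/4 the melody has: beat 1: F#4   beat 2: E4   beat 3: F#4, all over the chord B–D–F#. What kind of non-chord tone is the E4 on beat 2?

The harmony at that moment is B minor triad (B, D, F#); E4 is not a chord tone.
It is approached by step down from F#4 and left by step up to F#4.
Step away and step back to the same note — a neighbor tone (lower neighbor).

Lower neighbor tone.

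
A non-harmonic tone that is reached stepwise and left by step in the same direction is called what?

Passing tone.

Approach: by step. Departure: by step, continuing in the same direction.
Stepwise on both sides with no change of direction means the note fills in the space between two different chord tones — a passing tone. (Had it turned back to its starting note it would be a neighbor tone instead.)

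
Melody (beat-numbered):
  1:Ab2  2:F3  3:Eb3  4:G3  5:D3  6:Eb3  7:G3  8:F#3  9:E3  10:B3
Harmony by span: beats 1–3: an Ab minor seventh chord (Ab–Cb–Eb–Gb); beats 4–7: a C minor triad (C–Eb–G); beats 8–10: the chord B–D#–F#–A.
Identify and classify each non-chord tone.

F3 (beat 2) — appoggiatura; D3 (beat 5) — appoggiatura; E3 (beat 9) — escape tone.

The harmony at that moment is Ab minor seventh chord (Ab, Cb, Eb, Gb); F3 is not a chord tone.
It is approached by leap up from Ab2 and left by step down to Eb3.
Leap in, step out — an appoggiatura.
The harmony at that moment is C minor triad (C, Eb, G); D3 is not a chord tone.
It is approached by leap down from G3 and left by step up to Eb3.
Leap in, step out — an appoggiatura.
The harmony at that moment is B dominant seventh chord (B, D#, F#, A); E3 is not a chord tone.
It is approached by step down from F#3 and left by leap up to B3.
Step in, leap out — an escape tone.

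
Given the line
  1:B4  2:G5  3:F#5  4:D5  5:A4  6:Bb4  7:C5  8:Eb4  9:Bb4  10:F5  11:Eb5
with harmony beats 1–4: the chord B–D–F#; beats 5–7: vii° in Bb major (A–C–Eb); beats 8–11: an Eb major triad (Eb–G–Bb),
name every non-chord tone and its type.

G5 (beat 2) — appoggiatura; Bb4 (beat 6) — passing tone; F5 (beat 10) — appoggiatura.

The harmony at that moment is B minor triad (B, D, F#); G5 is not a chord tone.
It is approached by leap up from B4 and left by step down to F#5.
Leap in, step out — an appoggiatura.
The harmony at that moment is A diminished triad (A, C, Eb); Bb4 is not a chord tone.
It is approached by step up from A4 and left by step up to C5.
Step in, step out in the same direction — a passing tone.
The harmony at that moment is Eb major triad (Eb, G, Bb); F5 is not a chord tone.
It is approached by leap up from Bb4 and left by step down to Eb5.
Leap in, step out — an appoggiatura.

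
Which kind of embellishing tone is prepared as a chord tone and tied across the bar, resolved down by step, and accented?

Approach: by preparation — the pitch is first a chord tone, then held (tied or repeated) while the harmony changes under it. Departure: down by step. Metric position: strong.
A prepared dissonance that resolves downward by step — a suspension. (The same figure resolving upward would be a retardation.)

Suspension.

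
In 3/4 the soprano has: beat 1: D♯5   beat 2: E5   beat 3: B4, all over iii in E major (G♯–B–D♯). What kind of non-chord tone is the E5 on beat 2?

Escape tone.

The harmony at that moment is G♯ minor triad (G♯, B, D♯); E5 is not a chord tone.
It is approached by step up from D♯5 and left by leap down to B4.
Step in, leap out, on a weak beat — an escape tone.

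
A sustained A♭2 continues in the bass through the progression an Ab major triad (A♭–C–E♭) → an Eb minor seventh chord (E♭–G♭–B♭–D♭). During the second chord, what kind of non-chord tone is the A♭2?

Pedal tone (pedal point).

The harmony at that moment is E♭ minor seventh chord (E♭, G♭, B♭, D♭); A♭2 is not a chord tone.
It is held over (the same pitch as the preceding A♭2) and then sustained as the same pitch into the next harmony.
Sustained through a change of harmony — a pedal tone.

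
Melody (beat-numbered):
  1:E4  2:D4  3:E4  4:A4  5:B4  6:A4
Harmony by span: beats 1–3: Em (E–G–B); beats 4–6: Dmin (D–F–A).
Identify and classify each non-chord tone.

D4 (beat 2) — neighbor tone; B4 (beat 5) — neighbor tone.

The harmony at that moment is E minor triad (E, G, B); D4 is not a chord tone.
It is approached by step down from E4 and left by step up to E4.
Step away and step back to the same note — a neighbor tone (lower neighbor).
The harmony at that moment is D minor triad (D, F, A); B4 is not a chord tone.
It is approached by step up from A4 and left by step down to A4.
Step away and step back to the same note — a neighbor tone (upper neighbor).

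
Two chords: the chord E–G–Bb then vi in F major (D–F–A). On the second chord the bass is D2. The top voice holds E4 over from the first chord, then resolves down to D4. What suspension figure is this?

9–8 suspension.

At the second chord the bass is D2. The suspended E4 lies a ninth above the bass; after resolving down by step to D4, the interval above the bass becomes an octave.
Suspension figures are named by those two intervals: 9–8.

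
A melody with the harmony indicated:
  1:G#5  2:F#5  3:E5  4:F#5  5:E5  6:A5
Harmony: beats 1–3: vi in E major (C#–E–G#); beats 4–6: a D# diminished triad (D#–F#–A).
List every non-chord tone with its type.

The harmony at that moment is C# minor triad (C#, E, G#); F#5 is not a chord tone.
It is approached by step down from G#5 and left by step down to E5.
Step in, step out in the same direction — a passing tone.
The harmony at that moment is D# diminished triad (D#, F#, A); E5 is not a chord tone.
It is approached by step down from F#5 and left by leap up to A5.
Step in, leap out — an escape tone.

F#5 (beat 2) — passing tone; E5 (beat 5) — escape tone.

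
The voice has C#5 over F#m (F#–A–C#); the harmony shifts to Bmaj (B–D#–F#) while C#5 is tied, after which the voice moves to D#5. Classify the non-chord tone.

C#5 is a retardation.

The harmony at that moment is B major triad (B, D#, F#); C#5 is not a chord tone.
It is held over (the same pitch as the preceding C#5) and left by step up to D#5.
Held over from the previous chord and resolving up by step — a retardation.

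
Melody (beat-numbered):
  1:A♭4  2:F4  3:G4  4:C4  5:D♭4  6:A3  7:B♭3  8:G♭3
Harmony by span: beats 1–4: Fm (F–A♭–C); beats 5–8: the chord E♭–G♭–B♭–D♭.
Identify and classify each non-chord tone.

G4 (beat 3) — escape tone; A3 (beat 6) — appoggiatura.

The harmony at that moment is F minor triad (F, A♭, C); G4 is not a chord tone.
It is approached by step up from F4 and left by leap down to C4.
Step in, leap out — an escape tone.
The harmony at that moment is E♭ minor seventh chord (E♭, G♭, B♭, D♭); A3 is not a chord tone.
It is approached by leap down from D♭4 and left by step up to B♭3.
Leap in, step out — an appoggiatura.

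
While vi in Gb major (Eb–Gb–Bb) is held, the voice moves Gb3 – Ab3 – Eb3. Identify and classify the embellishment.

The harmony at that moment is Eb minor triad (Eb, Gb, Bb); Ab3 is not a chord tone.
It is approached by step up from Gb3 and left by leap down to Eb3.
Step in, leap out — an escape tone.

Ab3 is an escape tone.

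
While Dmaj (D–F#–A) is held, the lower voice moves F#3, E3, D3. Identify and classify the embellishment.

The harmony at that moment is D major triad (D, F#, A); E3 is not a chord tone.
It is approached by step down from F#3 and left by step down to D3.
Step in, step out in the same direction — a passing tone.

E3 is a passing tone.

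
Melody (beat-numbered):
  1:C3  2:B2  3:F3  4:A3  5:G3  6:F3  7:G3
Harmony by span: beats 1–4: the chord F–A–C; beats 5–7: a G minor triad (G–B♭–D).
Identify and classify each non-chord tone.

B2 (beat 2) — escape tone; F3 (beat 6) — neighbor tone.

The harmony at that moment is F major triad (F, A, C); B2 is not a chord tone.
It is approached by step down from C3 and left by leap up to F3.
Step in, leap out — an escape tone.
The harmony at that moment is G minor triad (G, B♭, D); F3 is not a chord tone.
It is approached by step down from G3 and left by step up to G3.
Step away and step back to the same note — a neighbor tone (lower neighbor).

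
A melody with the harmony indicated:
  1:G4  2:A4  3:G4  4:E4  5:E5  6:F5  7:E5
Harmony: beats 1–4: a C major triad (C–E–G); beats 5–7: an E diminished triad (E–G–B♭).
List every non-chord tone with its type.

A4 (beat 2) — neighbor tone; F5 (beat 6) — neighbor tone.

The harmony at that moment is C major triad (C, E, G); A4 is not a chord tone.
It is approached by step up from G4 and left by step down to G4.
Step away and step back to the same note — a neighbor tone (upper neighbor).
The harmony at that moment is E diminished triad (E, G, B♭); F5 is not a chord tone.
It is approached by step up from E5 and left by step down to E5.
Step away and step back to the same note — a neighbor tone (upper neighbor).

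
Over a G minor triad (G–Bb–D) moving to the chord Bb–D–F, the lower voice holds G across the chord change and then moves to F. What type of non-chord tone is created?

The harmony at that moment is Bb major triad (Bb, D, F); G is not a chord tone.
It is held over (the same pitch as the preceding G) and left by step down to F.
Held over from the previous chord and resolving down by step — a suspension.

G is a suspension.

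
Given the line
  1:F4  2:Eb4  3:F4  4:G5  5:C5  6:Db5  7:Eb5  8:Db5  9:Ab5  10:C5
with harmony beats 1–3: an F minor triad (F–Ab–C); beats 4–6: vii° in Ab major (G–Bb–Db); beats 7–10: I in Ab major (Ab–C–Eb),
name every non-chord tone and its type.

Eb4 (beat 2) — neighbor tone; C5 (beat 5) — appoggiatura; Db5 (beat 8) — escape tone.

The harmony at that moment is F minor triad (F, Ab, C); Eb4 is not a chord tone.
It is approached by step down from F4 and left by step up to F4.
Step away and step back to the same note — a neighbor tone (lower neighbor).
The harmony at that moment is G diminished triad (G, Bb, Db); C5 is not a chord tone.
It is approached by leap down from G5 and left by step up to Db5.
Leap in, step out — an appoggiatura.
The harmony at that moment is Ab major triad (Ab, C, Eb); Db5 is not a chord tone.
It is approached by step down from Eb5 and left by leap up to Ab5.
Step in, leap out — an escape tone.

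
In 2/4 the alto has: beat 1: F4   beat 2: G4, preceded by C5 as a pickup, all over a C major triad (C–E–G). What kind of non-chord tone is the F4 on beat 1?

The harmony at that moment is C major triad (C, E, G); F4 is not a chord tone.
It is approached by leap down from C5 and left by step up to G4.
Leap in, step out, metrically accented — an appoggiatura.

Appoggiatura.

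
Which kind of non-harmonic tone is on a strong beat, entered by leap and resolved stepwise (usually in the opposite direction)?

Approach: by leap. Departure: by step. Metric position: strong.
Leap in, step out, in a metrically strong position — an appoggiatura. (It is the mirror image of the escape tone, which steps in and leaps out from a weak position.)

Appoggiatura.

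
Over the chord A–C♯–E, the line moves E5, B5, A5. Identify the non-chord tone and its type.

The harmony at that moment is A major triad (A, C♯, E); B5 is not a chord tone.
It is approached by leap up from E5 and left by step down to A5.
Leap in, step out — an appoggiatura.

B5 is an appoggiatura.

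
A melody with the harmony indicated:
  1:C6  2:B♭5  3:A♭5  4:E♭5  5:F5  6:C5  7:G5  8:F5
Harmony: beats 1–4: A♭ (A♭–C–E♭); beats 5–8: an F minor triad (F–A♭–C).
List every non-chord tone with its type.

The harmony at that moment is A♭ major triad (A♭, C, E♭); B♭5 is not a chord tone.
It is approached by step down from C6 and left by step down to A♭5.
Step in, step out in the same direction — a passing tone.
The harmony at that moment is F minor triad (F, A♭, C); G5 is not a chord tone.
It is approached by leap up from C5 and left by step down to F5.
Leap in, step out — an appoggiatura.

B♭5 (beat 2) — passing tone; G5 (beat 7) — appoggiatura.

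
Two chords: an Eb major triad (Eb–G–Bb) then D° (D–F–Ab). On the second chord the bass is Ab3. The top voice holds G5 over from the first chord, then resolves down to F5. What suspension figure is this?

7–6 suspension.

At the second chord the bass is Ab3. The suspended G5 lies a seventh above the bass; after resolving down by step to F5, the interval above the bass becomes a sixth.
Suspension figures are named by those two intervals: 7–6.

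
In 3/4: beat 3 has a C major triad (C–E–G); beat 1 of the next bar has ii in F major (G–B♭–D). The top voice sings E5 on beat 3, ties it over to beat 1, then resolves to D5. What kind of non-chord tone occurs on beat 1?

The harmony at that moment is G minor triad (G, B♭, D); E5 is not a chord tone.
It is held over (the same pitch as the preceding E5) and left by step down to D5.
Held over from the previous chord and resolving down by step — a suspension.

Suspension.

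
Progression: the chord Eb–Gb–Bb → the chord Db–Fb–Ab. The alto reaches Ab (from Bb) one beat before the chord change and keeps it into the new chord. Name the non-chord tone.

The harmony at that moment is Eb minor triad (Eb, Gb, Bb); Ab is not a chord tone.
It is approached by step down from Bb and then sustained as the same pitch into the next harmony.
Arriving early and becoming a chord tone when the harmony changes — an anticipation.

Ab is an anticipation.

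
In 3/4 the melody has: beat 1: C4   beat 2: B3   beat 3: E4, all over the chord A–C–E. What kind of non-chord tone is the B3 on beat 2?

The harmony at that moment is A minor triad (A, C, E); B3 is not a chord tone.
It is approached by step down from C4 and left by leap up to E4.
Step in, leap out, on a weak beat — an escape tone.

Escape tone.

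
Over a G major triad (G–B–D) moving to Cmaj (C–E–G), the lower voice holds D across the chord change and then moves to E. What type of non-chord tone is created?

D is a retardation.

The harmony at that moment is C major triad (C, E, G); D is not a chord tone.
It is held over (the same pitch as the preceding D) and left by step up to E.
Held over from the previous chord and resolving up by step — a retardation.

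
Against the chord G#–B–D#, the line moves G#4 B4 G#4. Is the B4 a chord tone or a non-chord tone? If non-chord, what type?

Chord tone (the third of G# minor triad).

G# minor triad contains G#, B, D#; B is the third, so it is a chord tone.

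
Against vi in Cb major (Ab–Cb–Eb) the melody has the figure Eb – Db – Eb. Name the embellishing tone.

The harmony at that moment is Ab minor triad (Ab, Cb, Eb); Db is not a chord tone.
It is approached by step down from Eb and left by step up to Eb.
Step away and step back to the same note — a neighbor tone (lower neighbor).

Db is a neighbor tone.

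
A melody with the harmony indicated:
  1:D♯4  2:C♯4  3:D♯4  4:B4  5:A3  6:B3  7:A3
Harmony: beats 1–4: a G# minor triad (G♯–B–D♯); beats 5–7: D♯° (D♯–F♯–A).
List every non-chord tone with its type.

The harmony at that moment is G♯ minor triad (G♯, B, D♯); C♯4 is not a chord tone.
It is approached by step down from D♯4 and left by step up to D♯4.
Step away and step back to the same note — a neighbor tone (lower neighbor).
The harmony at that moment is D♯ diminished triad (D♯, F♯, A); B3 is not a chord tone.
It is approached by step up from A3 and left by step down to A3.
Step away and step back to the same note — a neighbor tone (upper neighbor).

C♯4 (beat 2) — neighbor tone; B3 (beat 6) — neighbor tone.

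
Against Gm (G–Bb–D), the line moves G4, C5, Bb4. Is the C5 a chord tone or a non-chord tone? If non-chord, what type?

Non-chord tone — an appoggiatura.

The harmony at that moment is G minor triad (G, Bb, D); C5 is not a chord tone.
It is approached by leap up from G4 and left by step down to Bb4.
Leap in, step out — an appoggiatura.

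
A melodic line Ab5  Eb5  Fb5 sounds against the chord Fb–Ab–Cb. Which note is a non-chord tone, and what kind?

The harmony at that moment is Fb major triad (Fb, Ab, Cb); Eb5 is not a chord tone.
It is approached by leap down from Ab5 and left by step up to Fb5.
Leap in, step out — an appoggiatura.

Eb5 is an appoggiatura.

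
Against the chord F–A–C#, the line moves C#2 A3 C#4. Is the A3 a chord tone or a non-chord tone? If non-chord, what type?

F augmented triad contains F, A, C#; A is the third, so it is a chord tone.

Chord tone (the third of F augmented triad).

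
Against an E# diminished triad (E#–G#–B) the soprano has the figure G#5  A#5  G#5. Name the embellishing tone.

A#5 is a neighbor tone.

The harmony at that moment is E# diminished triad (E#, G#, B); A#5 is not a chord tone.
It is approached by step up from G#5 and left by step down to G#5.
Step away and step back to the same note — a neighbor tone (upper neighbor).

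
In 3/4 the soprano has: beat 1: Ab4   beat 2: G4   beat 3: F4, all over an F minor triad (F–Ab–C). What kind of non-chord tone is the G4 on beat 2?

The harmony at that moment is F minor triad (F, Ab, C); G4 is not a chord tone.
It is approached by step down from Ab4 and left by step down to F4.
Step in, step out in the same direction — a passing tone.

Passing tone.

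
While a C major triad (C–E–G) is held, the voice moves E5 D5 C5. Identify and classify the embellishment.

The harmony at that moment is C major triad (C, E, G); D5 is not a chord tone.
It is approached by step down from E5 and left by step down to C5.
Step in, step out in the same direction — a passing tone.

D5 is a passing tone.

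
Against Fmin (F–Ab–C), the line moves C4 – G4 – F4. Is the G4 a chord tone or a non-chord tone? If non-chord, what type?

Non-chord tone — an appoggiatura.

The harmony at that moment is F minor triad (F, Ab, C); G4 is not a chord tone.
It is approached by leap up from C4 and left by step down to F4.
Leap in, step out — an appoggiatura.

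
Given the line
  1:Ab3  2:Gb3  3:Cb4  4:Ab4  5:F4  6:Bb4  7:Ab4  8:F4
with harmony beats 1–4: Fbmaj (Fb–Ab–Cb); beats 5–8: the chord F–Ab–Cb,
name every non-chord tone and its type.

Gb3 (beat 2) — escape tone; Bb4 (beat 6) — appoggiatura.

The harmony at that moment is Fb major triad (Fb, Ab, Cb); Gb3 is not a chord tone.
It is approached by step down from Ab3 and left by leap up to Cb4.
Step in, leap out — an escape tone.
The harmony at that moment is F diminished triad (F, Ab, Cb); Bb4 is not a chord tone.
It is approached by leap up from F4 and left by step down to Ab4.
Leap in, step out — an appoggiatura.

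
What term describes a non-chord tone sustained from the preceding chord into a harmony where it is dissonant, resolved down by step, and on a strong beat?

Suspension.

Approach: by preparation — the pitch is first a chord tone, then held (tied or repeated) while the harmony changes under it. Departure: down by step. Metric position: strong.
A prepared dissonance that resolves downward by step — a suspension. (The same figure resolving upward would be a retardation.)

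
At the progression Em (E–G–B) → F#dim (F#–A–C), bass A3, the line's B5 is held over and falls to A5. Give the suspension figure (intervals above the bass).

At the second chord the bass is A3. The suspended B5 lies a ninth above the bass; after resolving down by step to A5, the interval above the bass becomes an octave.
Suspension figures are named by those two intervals: 9–8.

9–8 suspension.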